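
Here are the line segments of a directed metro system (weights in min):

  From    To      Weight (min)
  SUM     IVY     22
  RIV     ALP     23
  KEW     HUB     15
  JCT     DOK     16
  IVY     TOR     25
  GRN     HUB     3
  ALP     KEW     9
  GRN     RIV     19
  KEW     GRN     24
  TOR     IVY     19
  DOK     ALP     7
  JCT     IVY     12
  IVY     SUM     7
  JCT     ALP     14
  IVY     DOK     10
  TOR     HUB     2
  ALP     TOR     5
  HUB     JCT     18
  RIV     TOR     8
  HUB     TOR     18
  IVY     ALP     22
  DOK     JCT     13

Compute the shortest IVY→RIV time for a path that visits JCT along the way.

Best IVY to JCT: IVY–DOK–JCT costing 23
Best JCT to RIV: JCT–ALP–KEW–GRN–RIV costing 66
Total via JCT: 23 + 66 = 89 min.

89 min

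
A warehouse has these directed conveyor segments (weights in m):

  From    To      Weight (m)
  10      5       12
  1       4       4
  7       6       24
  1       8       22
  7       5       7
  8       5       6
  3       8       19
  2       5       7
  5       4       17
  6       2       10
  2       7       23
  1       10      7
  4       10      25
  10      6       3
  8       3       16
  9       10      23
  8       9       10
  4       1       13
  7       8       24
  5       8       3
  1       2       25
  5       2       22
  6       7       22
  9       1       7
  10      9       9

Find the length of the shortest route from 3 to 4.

40 m

Running Dijkstra from 3:
3: 0
8: 19  (via 3)
5: 25  (via 8)
9: 29  (via 8)
1: 36  (via 9)
4: 40  (via 1)
Shortest route: 3 → 8 → 9 → 1 → 4 = 40 m.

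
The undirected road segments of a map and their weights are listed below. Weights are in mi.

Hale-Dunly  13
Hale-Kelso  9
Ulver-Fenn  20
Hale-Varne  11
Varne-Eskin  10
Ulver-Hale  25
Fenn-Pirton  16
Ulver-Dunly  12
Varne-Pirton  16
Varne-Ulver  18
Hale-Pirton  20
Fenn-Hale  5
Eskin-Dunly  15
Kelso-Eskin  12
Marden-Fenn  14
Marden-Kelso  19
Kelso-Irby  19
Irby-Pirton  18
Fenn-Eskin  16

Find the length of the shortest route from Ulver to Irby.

52 mi

Settle nodes by increasing distance from Ulver:
Ulver: 0
Dunly: 12  (via Ulver)
Varne: 18  (via Ulver)
Fenn: 20  (via Ulver)
Hale: 25  (via Ulver)
Eskin: 27  (via Dunly)
Pirton: 34  (via Varne)
Marden: 34  (via Fenn)
Kelso: 34  (via Hale)
Irby: 52  (via Pirton)
Shortest route: Ulver → Varne → Pirton → Irby = 52 mi.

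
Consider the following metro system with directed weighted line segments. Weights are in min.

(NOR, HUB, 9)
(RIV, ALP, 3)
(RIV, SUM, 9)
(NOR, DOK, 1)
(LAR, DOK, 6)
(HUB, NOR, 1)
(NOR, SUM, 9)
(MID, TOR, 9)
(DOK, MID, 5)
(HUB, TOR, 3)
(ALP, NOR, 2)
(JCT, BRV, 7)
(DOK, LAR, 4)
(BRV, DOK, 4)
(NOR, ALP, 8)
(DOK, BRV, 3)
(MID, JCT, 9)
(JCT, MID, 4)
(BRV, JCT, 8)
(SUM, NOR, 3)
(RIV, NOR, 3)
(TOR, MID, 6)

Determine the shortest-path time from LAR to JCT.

Enumerating some paths:
LAR–DOK–MID–JCT: 6+5+9 = 20
LAR–DOK–BRV–JCT: 6+3+8 = 17
Cheapest is LAR–DOK–BRV–JCT at 17 min.

17 min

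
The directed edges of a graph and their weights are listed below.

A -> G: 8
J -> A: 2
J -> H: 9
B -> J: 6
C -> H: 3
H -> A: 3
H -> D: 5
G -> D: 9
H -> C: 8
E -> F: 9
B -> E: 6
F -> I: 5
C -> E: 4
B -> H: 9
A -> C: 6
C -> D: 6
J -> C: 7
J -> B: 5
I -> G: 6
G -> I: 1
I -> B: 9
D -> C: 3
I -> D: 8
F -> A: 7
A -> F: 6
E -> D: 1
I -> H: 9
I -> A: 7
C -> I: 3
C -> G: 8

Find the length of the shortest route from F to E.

Running Dijkstra from F:
F: 0
I: 5  (via F)
A: 7  (via F)
G: 11  (via I)
C: 13  (via A)
D: 13  (via I)
B: 14  (via I)
H: 14  (via I)
E: 17  (via C)
Shortest route: F → A → C → E = 17.

17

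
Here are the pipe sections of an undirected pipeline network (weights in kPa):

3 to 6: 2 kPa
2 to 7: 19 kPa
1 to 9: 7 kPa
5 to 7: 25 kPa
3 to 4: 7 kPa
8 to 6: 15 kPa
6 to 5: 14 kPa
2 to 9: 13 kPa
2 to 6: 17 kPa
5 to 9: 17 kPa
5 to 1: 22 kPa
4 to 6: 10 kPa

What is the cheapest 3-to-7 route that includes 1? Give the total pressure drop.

77 kPa

Shortest 3→1: 3–6–5–1 = 38
Best 1 to 7: 1–9–2–7 costing 39
Total via 1: 38 + 39 = 77 kPa.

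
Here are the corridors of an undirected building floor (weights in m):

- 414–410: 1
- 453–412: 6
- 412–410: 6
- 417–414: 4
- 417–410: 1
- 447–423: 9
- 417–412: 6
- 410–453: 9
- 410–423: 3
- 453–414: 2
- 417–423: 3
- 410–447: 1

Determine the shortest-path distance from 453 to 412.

Running Dijkstra from 453:
453: 0
414: 2  (via 453)
410: 3  (via 414)
447: 4  (via 410)
417: 4  (via 410)
412: 6  (via 453)
Shortest route: 453–412 = 6 m.

6 m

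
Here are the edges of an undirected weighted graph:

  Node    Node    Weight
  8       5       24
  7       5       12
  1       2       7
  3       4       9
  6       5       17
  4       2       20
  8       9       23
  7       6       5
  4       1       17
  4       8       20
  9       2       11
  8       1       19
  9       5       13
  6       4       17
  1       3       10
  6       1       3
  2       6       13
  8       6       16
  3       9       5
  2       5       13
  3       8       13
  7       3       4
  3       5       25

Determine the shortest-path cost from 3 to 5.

16

Enumerating some paths:
3 → 7 → 5: 4+12 = 16
3 → 9 → 5: 5+13 = 18
Cheapest is 3 → 7 → 5 at 16.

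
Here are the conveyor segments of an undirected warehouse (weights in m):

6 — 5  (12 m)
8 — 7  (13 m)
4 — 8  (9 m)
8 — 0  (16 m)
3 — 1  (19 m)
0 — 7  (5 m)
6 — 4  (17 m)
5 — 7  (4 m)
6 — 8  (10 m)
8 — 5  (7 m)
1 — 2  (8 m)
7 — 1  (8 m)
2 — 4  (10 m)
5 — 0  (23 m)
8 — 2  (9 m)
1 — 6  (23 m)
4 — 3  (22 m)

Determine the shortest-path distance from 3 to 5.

31 m

Settle nodes by increasing distance from 3:
3: 0
1: 19  (via 3)
4: 22  (via 3)
2: 27  (via 1)
7: 27  (via 1)
5: 31  (via 7)
Shortest route: 3–1–7–5 = 31 m.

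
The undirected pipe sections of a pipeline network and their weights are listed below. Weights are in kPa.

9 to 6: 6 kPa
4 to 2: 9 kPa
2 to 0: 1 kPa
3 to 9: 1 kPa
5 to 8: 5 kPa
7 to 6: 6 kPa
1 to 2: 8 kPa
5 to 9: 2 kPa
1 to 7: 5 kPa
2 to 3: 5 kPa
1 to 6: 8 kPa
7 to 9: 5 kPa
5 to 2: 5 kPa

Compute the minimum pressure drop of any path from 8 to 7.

12 kPa

Compare a few routes:
8–5–9–6–7: 5+2+6+6 = 19
8–5–9–7: 5+2+5 = 12
8–5–2–3–9–7: 5+5+5+1+5 = 21
The minimum is 12 kPa via 8–5–9–7.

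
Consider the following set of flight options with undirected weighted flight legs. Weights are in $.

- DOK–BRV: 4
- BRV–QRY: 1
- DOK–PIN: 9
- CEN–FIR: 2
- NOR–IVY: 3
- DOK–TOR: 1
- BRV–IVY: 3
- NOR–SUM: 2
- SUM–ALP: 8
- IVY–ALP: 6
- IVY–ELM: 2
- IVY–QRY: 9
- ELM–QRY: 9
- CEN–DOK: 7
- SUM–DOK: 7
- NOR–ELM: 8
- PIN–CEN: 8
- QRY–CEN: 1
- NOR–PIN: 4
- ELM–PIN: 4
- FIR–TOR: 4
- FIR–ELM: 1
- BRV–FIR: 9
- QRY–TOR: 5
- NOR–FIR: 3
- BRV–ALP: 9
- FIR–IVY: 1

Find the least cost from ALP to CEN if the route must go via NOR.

Shortest ALP→NOR: ALP → IVY → NOR = 9
Best NOR to CEN: NOR → FIR → CEN costing 5
Total via NOR: 9 + 5 = $14.

$14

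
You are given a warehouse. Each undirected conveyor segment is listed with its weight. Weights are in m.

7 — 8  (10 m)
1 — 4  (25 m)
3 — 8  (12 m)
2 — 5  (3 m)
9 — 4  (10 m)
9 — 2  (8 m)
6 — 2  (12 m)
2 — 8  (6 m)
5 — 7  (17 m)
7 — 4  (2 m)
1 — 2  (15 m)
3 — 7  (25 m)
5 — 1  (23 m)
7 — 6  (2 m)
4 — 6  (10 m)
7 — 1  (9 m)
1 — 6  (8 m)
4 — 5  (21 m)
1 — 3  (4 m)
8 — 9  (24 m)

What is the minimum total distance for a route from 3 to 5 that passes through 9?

Shortest 3→9: 3 → 1 → 7 → 4 → 9 = 25
Shortest 9→5: 9 → 2 → 5 = 11
Total via 9: 25 + 11 = 36 m.

36 m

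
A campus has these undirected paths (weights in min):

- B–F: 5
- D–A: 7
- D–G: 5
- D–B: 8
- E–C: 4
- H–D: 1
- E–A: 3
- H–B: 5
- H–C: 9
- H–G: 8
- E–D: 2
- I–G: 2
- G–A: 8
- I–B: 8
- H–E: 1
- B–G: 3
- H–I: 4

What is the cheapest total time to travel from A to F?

Settle nodes by increasing distance from A:
A: 0
E: 3  (via A)
H: 4  (via E)
D: 5  (via E)
C: 7  (via E)
G: 8  (via A)
I: 8  (via H)
B: 9  (via H)
F: 14  (via B)
Shortest route: A–E–H–B–F = 14 min.

14 min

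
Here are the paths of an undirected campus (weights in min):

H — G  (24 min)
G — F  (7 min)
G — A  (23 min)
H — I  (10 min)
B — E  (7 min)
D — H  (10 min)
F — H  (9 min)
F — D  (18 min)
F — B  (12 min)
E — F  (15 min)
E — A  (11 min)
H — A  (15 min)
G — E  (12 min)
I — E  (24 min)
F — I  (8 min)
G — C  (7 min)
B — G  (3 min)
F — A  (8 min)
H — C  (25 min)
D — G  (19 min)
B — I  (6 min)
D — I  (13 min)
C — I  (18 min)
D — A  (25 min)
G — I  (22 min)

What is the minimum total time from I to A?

16 min

Settle nodes by increasing distance from I:
I: 0
B: 6  (via I)
F: 8  (via I)
G: 9  (via B)
H: 10  (via I)
D: 13  (via I)
E: 13  (via B)
A: 16  (via F)
Shortest route: I → F → A = 16 min.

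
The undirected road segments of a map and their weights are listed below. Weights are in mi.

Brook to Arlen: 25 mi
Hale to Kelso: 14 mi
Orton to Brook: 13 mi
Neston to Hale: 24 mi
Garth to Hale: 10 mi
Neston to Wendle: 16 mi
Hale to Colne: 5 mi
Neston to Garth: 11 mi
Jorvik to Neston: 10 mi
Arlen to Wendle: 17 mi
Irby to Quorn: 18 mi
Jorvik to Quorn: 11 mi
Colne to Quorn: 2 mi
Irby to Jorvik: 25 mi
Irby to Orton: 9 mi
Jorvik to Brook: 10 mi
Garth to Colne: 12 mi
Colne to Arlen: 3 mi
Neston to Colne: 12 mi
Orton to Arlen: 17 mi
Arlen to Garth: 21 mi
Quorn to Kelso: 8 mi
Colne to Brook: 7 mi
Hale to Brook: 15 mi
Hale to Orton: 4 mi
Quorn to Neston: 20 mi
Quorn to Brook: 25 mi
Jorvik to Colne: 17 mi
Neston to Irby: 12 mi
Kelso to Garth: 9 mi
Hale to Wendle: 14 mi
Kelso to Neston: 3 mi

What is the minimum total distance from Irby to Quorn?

18 mi

Running Dijkstra from Irby:
Irby: 0
Orton: 9  (via Irby)
Neston: 12  (via Irby)
Hale: 13  (via Orton)
Kelso: 15  (via Neston)
Quorn: 18  (via Irby)
Shortest route: Irby–Quorn = 18 mi.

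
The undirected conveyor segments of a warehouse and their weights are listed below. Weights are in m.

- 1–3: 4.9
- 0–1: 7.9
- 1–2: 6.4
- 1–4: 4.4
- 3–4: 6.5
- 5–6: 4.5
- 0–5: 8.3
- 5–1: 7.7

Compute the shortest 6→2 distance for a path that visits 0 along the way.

27.1 m

Best 6 to 0: 6–5–0 costing 12.8
Shortest 0→2: 0–1–2 = 14.3
Total via 0: 12.8 + 14.3 = 27.1 m.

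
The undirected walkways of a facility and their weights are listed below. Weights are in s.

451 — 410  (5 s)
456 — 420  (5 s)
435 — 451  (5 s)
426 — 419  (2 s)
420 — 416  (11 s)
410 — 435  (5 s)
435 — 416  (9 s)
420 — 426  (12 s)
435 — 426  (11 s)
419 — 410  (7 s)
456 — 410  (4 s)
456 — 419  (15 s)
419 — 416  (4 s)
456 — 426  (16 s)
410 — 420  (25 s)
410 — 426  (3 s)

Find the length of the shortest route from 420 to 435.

Candidate routes:
420 - 426 - 410 - 435: 12+3+5 = 20
420 - 456 - 410 - 435: 5+4+5 = 14
420 - 456 - 410 - 451 - 435: 5+4+5+5 = 19
Cheapest is 420 - 456 - 410 - 435 at 14 s.

14 s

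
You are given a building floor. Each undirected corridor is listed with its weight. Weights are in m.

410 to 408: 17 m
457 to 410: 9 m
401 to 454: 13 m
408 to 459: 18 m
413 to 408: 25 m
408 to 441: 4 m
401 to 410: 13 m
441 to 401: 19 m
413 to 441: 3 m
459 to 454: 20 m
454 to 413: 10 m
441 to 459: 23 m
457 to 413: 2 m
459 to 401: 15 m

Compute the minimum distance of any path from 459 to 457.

27 m

Candidate routes:
459 → 408 → 441 → 413 → 457: 18+4+3+2 = 27
459 → 441 → 413 → 457: 23+3+2 = 28
The minimum is 27 m via 459 → 408 → 441 → 413 → 457.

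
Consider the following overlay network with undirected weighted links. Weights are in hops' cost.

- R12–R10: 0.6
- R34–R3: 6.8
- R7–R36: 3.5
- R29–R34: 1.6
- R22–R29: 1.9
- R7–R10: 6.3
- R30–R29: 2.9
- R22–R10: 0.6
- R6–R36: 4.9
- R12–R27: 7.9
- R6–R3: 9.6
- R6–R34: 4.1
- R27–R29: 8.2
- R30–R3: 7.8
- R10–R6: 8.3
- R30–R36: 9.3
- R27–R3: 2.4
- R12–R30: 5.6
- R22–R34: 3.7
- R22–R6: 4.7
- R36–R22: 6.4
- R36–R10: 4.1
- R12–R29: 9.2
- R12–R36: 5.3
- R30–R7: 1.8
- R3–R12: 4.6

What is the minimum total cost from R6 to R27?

12 hops' cost

Running Dijkstra from R6:
R6: 0
R34: 4.1  (via R6)
R22: 4.7  (via R6)
R36: 4.9  (via R6)
R10: 5.3  (via R22)
R29: 5.7  (via R34)
R12: 5.9  (via R10)
R7: 8.4  (via R36)
R30: 8.6  (via R29)
R3: 9.6  (via R6)
R27: 12  (via R3)
Shortest route: R6 → R3 → R27 = 12 hops' cost.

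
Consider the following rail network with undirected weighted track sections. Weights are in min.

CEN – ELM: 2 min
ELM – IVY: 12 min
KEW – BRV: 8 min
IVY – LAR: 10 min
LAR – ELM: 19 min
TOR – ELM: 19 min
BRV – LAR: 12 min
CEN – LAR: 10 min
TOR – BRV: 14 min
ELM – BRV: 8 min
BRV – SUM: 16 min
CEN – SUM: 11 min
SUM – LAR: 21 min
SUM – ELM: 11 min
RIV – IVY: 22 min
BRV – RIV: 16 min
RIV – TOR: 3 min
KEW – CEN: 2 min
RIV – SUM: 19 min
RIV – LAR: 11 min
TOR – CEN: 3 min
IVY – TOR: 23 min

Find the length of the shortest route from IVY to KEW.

Candidate routes:
IVY → LAR → CEN → KEW: 10+10+2 = 22
IVY → TOR → CEN → KEW: 23+3+2 = 28
IVY → ELM → CEN → KEW: 12+2+2 = 16
The minimum is 16 min via IVY → ELM → CEN → KEW.

16 min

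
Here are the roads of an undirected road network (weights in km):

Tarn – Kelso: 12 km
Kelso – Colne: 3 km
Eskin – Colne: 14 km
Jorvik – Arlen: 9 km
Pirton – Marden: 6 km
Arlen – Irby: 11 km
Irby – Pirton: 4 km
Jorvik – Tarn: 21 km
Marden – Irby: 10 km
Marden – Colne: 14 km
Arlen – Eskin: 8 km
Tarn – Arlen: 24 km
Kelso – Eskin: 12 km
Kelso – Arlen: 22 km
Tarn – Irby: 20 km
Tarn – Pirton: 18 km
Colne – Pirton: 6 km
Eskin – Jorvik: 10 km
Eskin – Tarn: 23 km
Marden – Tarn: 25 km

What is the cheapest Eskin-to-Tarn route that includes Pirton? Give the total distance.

Shortest Eskin→Pirton: Eskin–Colne–Pirton = 20
Best Pirton to Tarn: Pirton–Tarn costing 18
Total via Pirton: 20 + 18 = 38 km.

38 km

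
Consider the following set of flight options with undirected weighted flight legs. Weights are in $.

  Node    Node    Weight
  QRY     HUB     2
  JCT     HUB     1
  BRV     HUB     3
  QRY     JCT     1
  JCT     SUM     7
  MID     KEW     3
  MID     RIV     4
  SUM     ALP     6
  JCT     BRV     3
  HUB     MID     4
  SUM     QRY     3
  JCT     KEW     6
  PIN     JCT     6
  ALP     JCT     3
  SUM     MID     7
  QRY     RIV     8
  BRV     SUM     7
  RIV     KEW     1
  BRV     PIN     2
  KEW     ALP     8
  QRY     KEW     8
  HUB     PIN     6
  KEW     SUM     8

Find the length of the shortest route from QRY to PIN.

$6

Shortest distances from QRY:
QRY: 0
JCT: 1  (via QRY)
HUB: 2  (via QRY)
SUM: 3  (via QRY)
BRV: 4  (via JCT)
ALP: 4  (via JCT)
MID: 6  (via HUB)
PIN: 6  (via BRV)
Shortest route: QRY–JCT–BRV–PIN = $6.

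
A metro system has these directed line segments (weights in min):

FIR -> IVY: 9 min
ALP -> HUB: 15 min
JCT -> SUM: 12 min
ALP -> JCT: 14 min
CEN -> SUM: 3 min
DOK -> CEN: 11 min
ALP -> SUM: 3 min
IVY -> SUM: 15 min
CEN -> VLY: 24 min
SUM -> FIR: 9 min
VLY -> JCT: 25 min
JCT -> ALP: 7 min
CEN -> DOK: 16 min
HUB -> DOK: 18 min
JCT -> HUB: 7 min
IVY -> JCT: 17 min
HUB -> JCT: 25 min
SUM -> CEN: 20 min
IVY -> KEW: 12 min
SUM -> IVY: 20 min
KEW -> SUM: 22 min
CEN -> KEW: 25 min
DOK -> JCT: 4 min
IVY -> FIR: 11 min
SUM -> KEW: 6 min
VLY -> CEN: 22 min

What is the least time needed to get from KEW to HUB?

Compare a few routes:
KEW–SUM–FIR–IVY–JCT–HUB: 22+9+9+17+7 = 64
KEW–SUM–IVY–JCT–HUB: 22+20+17+7 = 66
Cheapest is KEW–SUM–FIR–IVY–JCT–HUB at 64 min.

64 min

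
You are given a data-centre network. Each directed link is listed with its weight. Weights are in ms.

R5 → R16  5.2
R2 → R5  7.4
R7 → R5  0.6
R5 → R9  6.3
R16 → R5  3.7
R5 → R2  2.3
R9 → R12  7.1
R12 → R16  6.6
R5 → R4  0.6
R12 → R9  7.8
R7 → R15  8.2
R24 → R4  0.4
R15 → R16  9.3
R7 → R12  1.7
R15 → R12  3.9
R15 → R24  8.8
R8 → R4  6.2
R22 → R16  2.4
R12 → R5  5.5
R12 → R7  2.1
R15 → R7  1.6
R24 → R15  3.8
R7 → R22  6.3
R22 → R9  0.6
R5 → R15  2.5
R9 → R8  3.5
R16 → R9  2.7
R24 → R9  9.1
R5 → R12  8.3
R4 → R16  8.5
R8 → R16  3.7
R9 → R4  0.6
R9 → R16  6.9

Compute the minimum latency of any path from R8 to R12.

Settle nodes by increasing distance from R8:
R8: 0
R16: 3.7  (via R8)
R4: 6.2  (via R8)
R9: 6.4  (via R16)
R5: 7.4  (via R16)
R2: 9.7  (via R5)
R15: 9.9  (via R5)
R7: 11.5  (via R15)
R12: 13.2  (via R7)
Shortest route: R8–R16–R5–R15–R7–R12 = 13.2 ms.

13.2 ms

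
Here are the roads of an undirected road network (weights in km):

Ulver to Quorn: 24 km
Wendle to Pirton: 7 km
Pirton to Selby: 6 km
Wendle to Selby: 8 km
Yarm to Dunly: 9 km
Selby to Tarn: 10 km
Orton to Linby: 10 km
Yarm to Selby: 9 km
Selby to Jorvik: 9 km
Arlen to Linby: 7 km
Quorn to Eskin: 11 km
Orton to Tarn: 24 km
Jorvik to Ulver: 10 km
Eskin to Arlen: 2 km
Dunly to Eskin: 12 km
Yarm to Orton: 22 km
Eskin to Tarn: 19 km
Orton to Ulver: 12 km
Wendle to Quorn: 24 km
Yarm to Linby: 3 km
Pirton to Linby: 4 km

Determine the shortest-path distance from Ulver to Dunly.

34 km

Enumerating some paths:
Ulver → Orton → Linby → Arlen → Eskin → Dunly: 12+10+7+2+12 = 43
Ulver → Orton → Linby → Yarm → Dunly: 12+10+3+9 = 34
Ulver → Jorvik → Selby → Pirton → Linby → Yarm → Dunly: 10+9+6+4+3+9 = 41
Ulver → Jorvik → Selby → Yarm → Dunly: 10+9+9+9 = 37
Cheapest is Ulver → Orton → Linby → Yarm → Dunly at 34 km.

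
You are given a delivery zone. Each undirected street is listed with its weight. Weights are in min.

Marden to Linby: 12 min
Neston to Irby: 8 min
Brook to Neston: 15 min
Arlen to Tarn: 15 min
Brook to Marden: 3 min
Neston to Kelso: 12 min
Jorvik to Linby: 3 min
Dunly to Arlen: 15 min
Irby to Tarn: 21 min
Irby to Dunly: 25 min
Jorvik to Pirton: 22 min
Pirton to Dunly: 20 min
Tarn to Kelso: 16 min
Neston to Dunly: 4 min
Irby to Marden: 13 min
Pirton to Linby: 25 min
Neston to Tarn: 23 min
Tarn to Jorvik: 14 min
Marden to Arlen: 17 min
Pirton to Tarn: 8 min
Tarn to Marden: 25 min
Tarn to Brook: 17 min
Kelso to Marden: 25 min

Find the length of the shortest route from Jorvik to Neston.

Running Dijkstra from Jorvik:
Jorvik: 0
Linby: 3  (via Jorvik)
Tarn: 14  (via Jorvik)
Marden: 15  (via Linby)
Brook: 18  (via Marden)
Pirton: 22  (via Jorvik)
Irby: 28  (via Marden)
Arlen: 29  (via Tarn)
Kelso: 30  (via Tarn)
Neston: 33  (via Brook)
Shortest route: Jorvik–Linby–Marden–Brook–Neston = 33 min.

33 min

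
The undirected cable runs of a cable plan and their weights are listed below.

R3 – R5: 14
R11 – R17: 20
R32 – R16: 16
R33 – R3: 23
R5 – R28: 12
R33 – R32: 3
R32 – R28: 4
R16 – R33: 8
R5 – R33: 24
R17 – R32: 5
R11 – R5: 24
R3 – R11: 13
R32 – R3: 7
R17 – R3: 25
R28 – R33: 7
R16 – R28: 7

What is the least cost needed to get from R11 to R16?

31

Candidate routes:
R11 - R17 - R32 - R33 - R16: 20+5+3+8 = 36
R11 - R3 - R32 - R33 - R16: 13+7+3+8 = 31
The minimum is 31 via R11 - R3 - R32 - R33 - R16.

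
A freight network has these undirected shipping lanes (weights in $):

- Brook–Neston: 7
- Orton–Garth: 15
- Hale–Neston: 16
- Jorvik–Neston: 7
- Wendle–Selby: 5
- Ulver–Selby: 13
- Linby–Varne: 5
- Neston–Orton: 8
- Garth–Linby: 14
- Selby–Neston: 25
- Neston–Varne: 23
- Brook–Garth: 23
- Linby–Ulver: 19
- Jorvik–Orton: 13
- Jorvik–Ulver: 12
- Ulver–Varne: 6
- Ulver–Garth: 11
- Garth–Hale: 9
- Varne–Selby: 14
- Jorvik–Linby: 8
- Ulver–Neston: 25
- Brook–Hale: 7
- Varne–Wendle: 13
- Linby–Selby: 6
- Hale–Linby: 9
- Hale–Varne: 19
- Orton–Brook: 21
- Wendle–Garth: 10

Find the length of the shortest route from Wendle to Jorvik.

Compare a few routes:
Wendle–Varne–Ulver–Jorvik: 13+6+12 = 31
Wendle–Selby–Ulver–Jorvik: 5+13+12 = 30
Wendle–Selby–Linby–Jorvik: 5+6+8 = 19
Wendle–Varne–Linby–Jorvik: 13+5+8 = 26
The minimum is $19 via Wendle–Selby–Linby–Jorvik.

$19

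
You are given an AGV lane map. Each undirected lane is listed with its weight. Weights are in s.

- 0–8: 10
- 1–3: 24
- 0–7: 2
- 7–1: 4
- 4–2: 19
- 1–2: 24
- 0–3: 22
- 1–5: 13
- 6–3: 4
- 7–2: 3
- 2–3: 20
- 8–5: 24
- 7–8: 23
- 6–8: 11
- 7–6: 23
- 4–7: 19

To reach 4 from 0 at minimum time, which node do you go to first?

Compare a few routes:
0–8–7–4: 10+23+19 = 52
0–7–1–2–4: 2+4+24+19 = 49
0–7–4: 2+19 = 21
0–7–2–4: 2+3+19 = 24
The minimum is 21 s via 0–7–4.
So from 0 the first move is to 7.

7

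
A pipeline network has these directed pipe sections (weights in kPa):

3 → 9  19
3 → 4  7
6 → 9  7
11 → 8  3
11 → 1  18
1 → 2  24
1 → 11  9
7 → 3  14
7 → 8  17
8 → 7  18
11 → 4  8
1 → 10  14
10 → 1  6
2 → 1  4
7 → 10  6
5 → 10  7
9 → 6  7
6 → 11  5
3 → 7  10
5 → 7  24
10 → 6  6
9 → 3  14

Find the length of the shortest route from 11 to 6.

33 kPa

Settle nodes by increasing distance from 11:
11: 0
8: 3  (via 11)
4: 8  (via 11)
1: 18  (via 11)
7: 21  (via 8)
10: 27  (via 7)
6: 33  (via 10)
Shortest route: 11–8–7–10–6 = 33 kPa.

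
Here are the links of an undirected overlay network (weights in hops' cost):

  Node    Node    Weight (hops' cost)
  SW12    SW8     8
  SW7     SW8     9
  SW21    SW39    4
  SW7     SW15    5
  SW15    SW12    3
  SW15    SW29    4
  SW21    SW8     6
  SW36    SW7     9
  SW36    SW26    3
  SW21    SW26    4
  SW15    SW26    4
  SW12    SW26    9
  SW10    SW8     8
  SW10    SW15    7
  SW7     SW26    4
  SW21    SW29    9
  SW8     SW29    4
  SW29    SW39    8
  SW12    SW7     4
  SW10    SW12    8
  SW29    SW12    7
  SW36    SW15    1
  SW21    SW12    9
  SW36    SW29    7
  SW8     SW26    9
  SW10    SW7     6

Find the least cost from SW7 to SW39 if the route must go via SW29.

Best SW7 to SW29: SW7 → SW15 → SW29 costing 9
Best SW29 to SW39: SW29 → SW39 costing 8
Total via SW29: 9 + 8 = 17 hops' cost.

17 hops' cost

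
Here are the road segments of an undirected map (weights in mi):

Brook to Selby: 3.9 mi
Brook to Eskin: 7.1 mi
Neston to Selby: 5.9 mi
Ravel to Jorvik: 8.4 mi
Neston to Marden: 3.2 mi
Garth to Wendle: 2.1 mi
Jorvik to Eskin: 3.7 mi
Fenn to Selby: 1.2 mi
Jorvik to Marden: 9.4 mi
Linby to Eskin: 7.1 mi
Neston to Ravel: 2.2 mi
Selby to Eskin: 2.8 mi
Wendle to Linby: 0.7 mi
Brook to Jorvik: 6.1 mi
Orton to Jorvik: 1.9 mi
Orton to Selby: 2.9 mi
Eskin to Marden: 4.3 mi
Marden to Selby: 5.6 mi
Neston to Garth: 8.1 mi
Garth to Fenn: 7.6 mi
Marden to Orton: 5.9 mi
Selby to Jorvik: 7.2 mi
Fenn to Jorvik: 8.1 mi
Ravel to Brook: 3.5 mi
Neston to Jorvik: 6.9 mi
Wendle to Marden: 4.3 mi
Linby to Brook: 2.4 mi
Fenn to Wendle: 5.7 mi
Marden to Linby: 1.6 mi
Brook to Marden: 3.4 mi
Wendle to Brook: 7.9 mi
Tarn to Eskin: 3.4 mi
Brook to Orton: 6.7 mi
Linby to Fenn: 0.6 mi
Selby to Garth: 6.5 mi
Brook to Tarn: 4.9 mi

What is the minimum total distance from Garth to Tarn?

10.1 mi

Running Dijkstra from Garth:
Garth: 0
Wendle: 2.1  (via Garth)
Linby: 2.8  (via Wendle)
Fenn: 3.4  (via Linby)
Marden: 4.4  (via Linby)
Selby: 4.6  (via Fenn)
Brook: 5.2  (via Linby)
Eskin: 7.4  (via Selby)
Orton: 7.5  (via Selby)
Neston: 7.6  (via Marden)
Ravel: 8.7  (via Brook)
Jorvik: 9.4  (via Orton)
Tarn: 10.1  (via Brook)
Shortest route: Garth → Wendle → Linby → Brook → Tarn = 10.1 mi.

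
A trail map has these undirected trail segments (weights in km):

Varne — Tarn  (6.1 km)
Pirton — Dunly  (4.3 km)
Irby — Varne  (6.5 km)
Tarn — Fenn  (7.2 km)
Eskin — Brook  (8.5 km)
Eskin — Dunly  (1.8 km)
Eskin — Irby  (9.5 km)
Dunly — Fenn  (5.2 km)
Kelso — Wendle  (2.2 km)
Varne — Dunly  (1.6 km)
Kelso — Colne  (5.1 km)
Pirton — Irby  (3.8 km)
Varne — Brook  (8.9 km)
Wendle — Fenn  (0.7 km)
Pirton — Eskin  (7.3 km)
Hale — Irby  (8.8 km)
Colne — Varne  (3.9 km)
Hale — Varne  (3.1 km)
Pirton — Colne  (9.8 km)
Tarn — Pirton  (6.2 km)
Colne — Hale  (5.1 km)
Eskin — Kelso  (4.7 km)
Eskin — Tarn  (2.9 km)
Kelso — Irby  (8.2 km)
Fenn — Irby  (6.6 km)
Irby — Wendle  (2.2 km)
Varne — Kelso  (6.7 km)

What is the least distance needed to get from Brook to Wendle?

Settle nodes by increasing distance from Brook:
Brook: 0
Eskin: 8.5  (via Brook)
Varne: 8.9  (via Brook)
Dunly: 10.3  (via Eskin)
Tarn: 11.4  (via Eskin)
Hale: 12  (via Varne)
Colne: 12.8  (via Varne)
Kelso: 13.2  (via Eskin)
Pirton: 14.6  (via Dunly)
Wendle: 15.4  (via Kelso)
Shortest route: Brook–Eskin–Kelso–Wendle = 15.4 km.

15.4 km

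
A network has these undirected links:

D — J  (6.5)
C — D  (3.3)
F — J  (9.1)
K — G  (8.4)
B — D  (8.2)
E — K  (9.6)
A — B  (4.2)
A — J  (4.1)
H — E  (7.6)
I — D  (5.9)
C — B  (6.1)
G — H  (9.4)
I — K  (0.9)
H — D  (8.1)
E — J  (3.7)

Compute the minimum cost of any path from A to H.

Running Dijkstra from A:
A: 0
J: 4.1  (via A)
B: 4.2  (via A)
E: 7.8  (via J)
C: 10.3  (via B)
D: 10.6  (via J)
F: 13.2  (via J)
H: 15.4  (via E)
Shortest route: A → J → E → H = 15.4.

15.4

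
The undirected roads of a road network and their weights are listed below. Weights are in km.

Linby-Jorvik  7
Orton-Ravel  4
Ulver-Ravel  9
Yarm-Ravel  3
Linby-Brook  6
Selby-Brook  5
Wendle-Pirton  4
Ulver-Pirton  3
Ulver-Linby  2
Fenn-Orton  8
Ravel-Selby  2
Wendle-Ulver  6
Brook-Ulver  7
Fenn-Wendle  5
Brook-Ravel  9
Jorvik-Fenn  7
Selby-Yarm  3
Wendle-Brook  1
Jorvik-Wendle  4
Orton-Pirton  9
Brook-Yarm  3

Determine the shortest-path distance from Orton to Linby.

14 km

Enumerating some paths:
Orton - Pirton - Ulver - Linby: 9+3+2 = 14
Orton - Ravel - Selby - Brook - Linby: 4+2+5+6 = 17
Orton - Ravel - Ulver - Linby: 4+9+2 = 15
Orton - Ravel - Yarm - Brook - Linby: 4+3+3+6 = 16
Cheapest is Orton - Pirton - Ulver - Linby at 14 km.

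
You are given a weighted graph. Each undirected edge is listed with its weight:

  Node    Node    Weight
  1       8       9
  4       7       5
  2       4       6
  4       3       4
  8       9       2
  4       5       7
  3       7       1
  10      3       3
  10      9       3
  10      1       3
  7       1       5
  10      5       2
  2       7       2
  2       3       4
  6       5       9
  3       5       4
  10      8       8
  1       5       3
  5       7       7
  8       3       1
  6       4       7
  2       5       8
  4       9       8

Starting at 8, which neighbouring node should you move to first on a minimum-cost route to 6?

Candidate routes:
8–3–10–5–6: 1+3+2+9 = 15
8–3–5–6: 1+4+9 = 14
8–3–4–6: 1+4+7 = 12
8–3–7–4–6: 1+1+5+7 = 14
The minimum is 12 via 8–3–4–6.
So from 8 the first move is to 3.

3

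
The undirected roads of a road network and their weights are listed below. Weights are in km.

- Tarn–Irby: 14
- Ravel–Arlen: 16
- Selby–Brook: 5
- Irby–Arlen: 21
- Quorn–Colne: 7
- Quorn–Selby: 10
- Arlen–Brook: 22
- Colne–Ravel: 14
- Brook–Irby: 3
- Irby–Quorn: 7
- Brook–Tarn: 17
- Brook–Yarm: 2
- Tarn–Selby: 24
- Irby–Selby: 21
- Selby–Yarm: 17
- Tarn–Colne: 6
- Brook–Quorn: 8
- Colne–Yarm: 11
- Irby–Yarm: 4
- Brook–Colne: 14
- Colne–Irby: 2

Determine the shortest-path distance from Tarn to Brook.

Compare a few routes:
Tarn → Colne → Irby → Brook: 6+2+3 = 11
Tarn → Colne → Irby → Yarm → Brook: 6+2+4+2 = 14
Tarn → Irby → Brook: 14+3 = 17
Cheapest is Tarn → Colne → Irby → Brook at 11 km.

11 km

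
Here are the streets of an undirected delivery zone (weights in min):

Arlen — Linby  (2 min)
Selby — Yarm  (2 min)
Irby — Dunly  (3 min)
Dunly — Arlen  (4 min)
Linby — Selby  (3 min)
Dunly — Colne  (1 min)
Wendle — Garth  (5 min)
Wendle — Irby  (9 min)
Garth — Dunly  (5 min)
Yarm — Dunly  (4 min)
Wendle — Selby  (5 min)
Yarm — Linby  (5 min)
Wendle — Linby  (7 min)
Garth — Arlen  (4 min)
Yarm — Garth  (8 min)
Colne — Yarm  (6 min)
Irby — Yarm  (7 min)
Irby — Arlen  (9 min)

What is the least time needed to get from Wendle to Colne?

Settle nodes by increasing distance from Wendle:
Wendle: 0
Selby: 5  (via Wendle)
Garth: 5  (via Wendle)
Yarm: 7  (via Selby)
Linby: 7  (via Wendle)
Irby: 9  (via Wendle)
Arlen: 9  (via Garth)
Dunly: 10  (via Garth)
Colne: 11  (via Dunly)
Shortest route: Wendle–Garth–Dunly–Colne = 11 min.

11 min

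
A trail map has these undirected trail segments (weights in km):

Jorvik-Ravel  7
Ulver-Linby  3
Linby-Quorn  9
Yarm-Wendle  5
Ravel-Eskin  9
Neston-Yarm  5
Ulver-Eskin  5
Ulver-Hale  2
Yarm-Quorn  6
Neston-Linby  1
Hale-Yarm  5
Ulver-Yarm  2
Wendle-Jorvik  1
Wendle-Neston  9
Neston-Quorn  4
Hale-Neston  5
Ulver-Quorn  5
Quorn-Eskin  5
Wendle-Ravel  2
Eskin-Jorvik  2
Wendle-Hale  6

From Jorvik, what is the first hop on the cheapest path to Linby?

Eskin

Enumerating some paths:
Jorvik–Wendle–Yarm–Ulver–Linby: 1+5+2+3 = 11
Jorvik–Eskin–Ulver–Linby: 2+5+3 = 10
The minimum is 10 km via Jorvik–Eskin–Ulver–Linby.
So from Jorvik the first move is to Eskin.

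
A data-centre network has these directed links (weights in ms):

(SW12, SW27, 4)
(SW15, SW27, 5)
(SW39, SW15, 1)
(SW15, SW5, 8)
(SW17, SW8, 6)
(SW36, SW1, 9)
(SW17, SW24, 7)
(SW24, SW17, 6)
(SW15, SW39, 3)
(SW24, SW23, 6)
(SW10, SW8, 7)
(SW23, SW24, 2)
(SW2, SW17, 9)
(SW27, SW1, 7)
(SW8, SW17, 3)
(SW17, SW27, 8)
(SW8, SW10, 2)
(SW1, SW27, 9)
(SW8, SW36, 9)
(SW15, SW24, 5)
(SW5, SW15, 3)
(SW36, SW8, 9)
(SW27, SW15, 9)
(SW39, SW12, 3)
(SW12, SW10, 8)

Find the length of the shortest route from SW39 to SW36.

27 ms

Shortest distances from SW39:
SW39: 0
SW15: 1  (via SW39)
SW12: 3  (via SW39)
SW24: 6  (via SW15)
SW27: 6  (via SW15)
SW5: 9  (via SW15)
SW10: 11  (via SW12)
SW17: 12  (via SW24)
SW23: 12  (via SW24)
SW1: 13  (via SW27)
SW8: 18  (via SW10)
SW36: 27  (via SW8)
Shortest route: SW39 → SW12 → SW10 → SW8 → SW36 = 27 ms.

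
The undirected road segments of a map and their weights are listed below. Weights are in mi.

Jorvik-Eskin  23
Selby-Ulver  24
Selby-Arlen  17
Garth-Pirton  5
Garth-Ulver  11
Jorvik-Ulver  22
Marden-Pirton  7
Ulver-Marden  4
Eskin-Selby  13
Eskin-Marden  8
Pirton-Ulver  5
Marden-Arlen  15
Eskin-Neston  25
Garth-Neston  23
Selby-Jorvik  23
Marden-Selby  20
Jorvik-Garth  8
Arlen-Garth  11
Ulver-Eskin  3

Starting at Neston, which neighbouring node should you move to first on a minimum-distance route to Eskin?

Eskin

Compare a few routes:
Neston - Garth - Ulver - Eskin: 23+11+3 = 37
Neston - Garth - Pirton - Ulver - Eskin: 23+5+5+3 = 36
Neston - Eskin: 25 = 25
Cheapest is Neston - Eskin at 25 mi.
So from Neston the first move is to Eskin.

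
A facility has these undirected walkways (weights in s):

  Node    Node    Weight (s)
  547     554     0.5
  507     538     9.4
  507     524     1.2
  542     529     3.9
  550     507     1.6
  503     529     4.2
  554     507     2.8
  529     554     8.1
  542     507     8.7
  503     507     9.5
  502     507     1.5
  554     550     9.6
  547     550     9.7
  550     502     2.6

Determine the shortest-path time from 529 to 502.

Compare a few routes:
529 - 554 - 507 - 502: 8.1+2.8+1.5 = 12.4
529 - 542 - 507 - 502: 3.9+8.7+1.5 = 14.1
Cheapest is 529 - 554 - 507 - 502 at 12.4 s.

12.4 s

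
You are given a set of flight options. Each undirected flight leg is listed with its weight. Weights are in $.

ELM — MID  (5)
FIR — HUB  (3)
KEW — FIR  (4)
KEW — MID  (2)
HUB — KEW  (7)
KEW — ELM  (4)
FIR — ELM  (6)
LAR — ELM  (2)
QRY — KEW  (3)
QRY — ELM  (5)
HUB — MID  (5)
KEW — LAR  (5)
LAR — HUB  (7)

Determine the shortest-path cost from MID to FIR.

Shortest distances from MID:
MID: 0
KEW: 2  (via MID)
HUB: 5  (via MID)
ELM: 5  (via MID)
QRY: 5  (via KEW)
FIR: 6  (via KEW)
Shortest route: MID–KEW–FIR = $6.

$6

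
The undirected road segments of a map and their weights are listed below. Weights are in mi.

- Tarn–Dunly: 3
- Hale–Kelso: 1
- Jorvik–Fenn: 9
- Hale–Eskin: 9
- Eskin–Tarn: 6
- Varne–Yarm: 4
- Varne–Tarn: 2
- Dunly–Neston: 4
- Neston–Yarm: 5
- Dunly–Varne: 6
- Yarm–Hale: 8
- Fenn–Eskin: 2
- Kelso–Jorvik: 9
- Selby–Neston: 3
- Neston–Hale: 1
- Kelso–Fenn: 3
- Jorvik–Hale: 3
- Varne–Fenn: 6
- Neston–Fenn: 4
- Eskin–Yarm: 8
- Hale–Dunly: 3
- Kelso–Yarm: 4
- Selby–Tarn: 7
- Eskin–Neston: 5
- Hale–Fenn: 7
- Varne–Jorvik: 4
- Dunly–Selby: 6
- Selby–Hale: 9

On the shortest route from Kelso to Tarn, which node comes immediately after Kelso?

Hale

Compare a few routes:
Kelso–Hale–Dunly–Tarn: 1+3+3 = 7
Kelso–Yarm–Varne–Tarn: 4+4+2 = 10
Kelso–Hale–Neston–Dunly–Tarn: 1+1+4+3 = 9
Cheapest is Kelso–Hale–Dunly–Tarn at 7 mi.
So from Kelso the first move is to Hale.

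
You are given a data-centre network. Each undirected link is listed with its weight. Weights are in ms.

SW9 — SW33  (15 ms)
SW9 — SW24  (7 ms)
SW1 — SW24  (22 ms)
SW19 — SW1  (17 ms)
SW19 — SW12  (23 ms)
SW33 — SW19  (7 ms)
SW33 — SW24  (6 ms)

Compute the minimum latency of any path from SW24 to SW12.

Settle nodes by increasing distance from SW24:
SW24: 0
SW33: 6  (via SW24)
SW9: 7  (via SW24)
SW19: 13  (via SW33)
SW1: 22  (via SW24)
SW12: 36  (via SW19)
Shortest route: SW24–SW33–SW19–SW12 = 36 ms.

36 ms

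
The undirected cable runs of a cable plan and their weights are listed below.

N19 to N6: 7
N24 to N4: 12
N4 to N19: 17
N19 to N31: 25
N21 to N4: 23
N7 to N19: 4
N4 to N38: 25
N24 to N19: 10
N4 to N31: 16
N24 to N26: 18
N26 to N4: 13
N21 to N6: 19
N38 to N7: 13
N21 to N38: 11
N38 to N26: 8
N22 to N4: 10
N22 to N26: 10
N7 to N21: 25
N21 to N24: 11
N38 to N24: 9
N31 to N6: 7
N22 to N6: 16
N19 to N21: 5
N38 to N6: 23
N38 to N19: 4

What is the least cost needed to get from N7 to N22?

Running Dijkstra from N7:
N7: 0
N19: 4  (via N7)
N38: 8  (via N19)
N21: 9  (via N19)
N6: 11  (via N19)
N24: 14  (via N19)
N26: 16  (via N38)
N31: 18  (via N6)
N4: 21  (via N19)
N22: 26  (via N26)
Shortest route: N7–N19–N38–N26–N22 = 26.

26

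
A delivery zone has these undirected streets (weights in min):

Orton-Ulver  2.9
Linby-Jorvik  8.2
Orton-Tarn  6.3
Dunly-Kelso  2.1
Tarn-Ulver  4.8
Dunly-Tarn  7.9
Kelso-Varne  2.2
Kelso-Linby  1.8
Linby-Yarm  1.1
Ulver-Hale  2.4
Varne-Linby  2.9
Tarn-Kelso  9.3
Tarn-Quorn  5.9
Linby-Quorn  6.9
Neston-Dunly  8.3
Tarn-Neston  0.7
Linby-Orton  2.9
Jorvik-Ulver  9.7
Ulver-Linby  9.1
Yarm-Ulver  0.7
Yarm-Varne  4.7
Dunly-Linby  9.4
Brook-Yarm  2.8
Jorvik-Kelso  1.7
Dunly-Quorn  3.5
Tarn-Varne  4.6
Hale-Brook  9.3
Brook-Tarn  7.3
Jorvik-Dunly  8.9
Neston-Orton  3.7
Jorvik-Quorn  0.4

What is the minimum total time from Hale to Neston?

7.9 min

Running Dijkstra from Hale:
Hale: 0
Ulver: 2.4  (via Hale)
Yarm: 3.1  (via Ulver)
Linby: 4.2  (via Yarm)
Orton: 5.3  (via Ulver)
Brook: 5.9  (via Yarm)
Kelso: 6  (via Linby)
Varne: 7.1  (via Linby)
Tarn: 7.2  (via Ulver)
Jorvik: 7.7  (via Kelso)
Neston: 7.9  (via Tarn)
Shortest route: Hale → Ulver → Tarn → Neston = 7.9 min.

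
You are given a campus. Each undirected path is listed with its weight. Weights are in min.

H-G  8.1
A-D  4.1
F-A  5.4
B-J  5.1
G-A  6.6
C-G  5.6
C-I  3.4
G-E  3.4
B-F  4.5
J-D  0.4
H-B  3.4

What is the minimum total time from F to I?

Compare a few routes:
F–A–D–J–B–H–G–C–I: 5.4+4.1+0.4+5.1+3.4+8.1+5.6+3.4 = 35.5
F–A–G–C–I: 5.4+6.6+5.6+3.4 = 21
F–B–H–G–C–I: 4.5+3.4+8.1+5.6+3.4 = 25
F–B–J–D–A–G–C–I: 4.5+5.1+0.4+4.1+6.6+5.6+3.4 = 29.7
Cheapest is F–A–G–C–I at 21 min.

21 min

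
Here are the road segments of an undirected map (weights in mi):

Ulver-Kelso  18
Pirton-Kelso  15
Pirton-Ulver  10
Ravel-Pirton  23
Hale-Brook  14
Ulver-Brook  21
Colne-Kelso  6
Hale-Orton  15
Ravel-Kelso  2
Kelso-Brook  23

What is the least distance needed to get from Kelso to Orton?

Settle nodes by increasing distance from Kelso:
Kelso: 0
Ravel: 2  (via Kelso)
Colne: 6  (via Kelso)
Pirton: 15  (via Kelso)
Ulver: 18  (via Kelso)
Brook: 23  (via Kelso)
Hale: 37  (via Brook)
Orton: 52  (via Hale)
Shortest route: Kelso–Brook–Hale–Orton = 52 mi.

52 mi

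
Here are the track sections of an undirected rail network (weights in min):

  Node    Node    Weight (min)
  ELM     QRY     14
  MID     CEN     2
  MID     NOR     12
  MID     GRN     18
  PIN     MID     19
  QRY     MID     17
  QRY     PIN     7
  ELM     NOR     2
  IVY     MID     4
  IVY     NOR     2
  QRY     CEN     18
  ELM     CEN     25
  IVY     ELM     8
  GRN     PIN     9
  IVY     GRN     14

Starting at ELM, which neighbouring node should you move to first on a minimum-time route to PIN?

Candidate routes:
ELM–QRY–PIN: 14+7 = 21
ELM–NOR–IVY–GRN–PIN: 2+2+14+9 = 27
Cheapest is ELM–QRY–PIN at 21 min.
So from ELM the first move is to QRY.

QRY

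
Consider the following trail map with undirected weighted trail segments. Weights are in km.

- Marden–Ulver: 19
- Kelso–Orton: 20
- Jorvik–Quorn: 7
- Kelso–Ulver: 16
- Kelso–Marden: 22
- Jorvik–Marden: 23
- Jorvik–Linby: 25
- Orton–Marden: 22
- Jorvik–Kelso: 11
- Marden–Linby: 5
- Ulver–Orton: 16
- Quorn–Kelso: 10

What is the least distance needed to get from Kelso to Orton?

20 km

Enumerating some paths:
Kelso–Ulver–Orton: 16+16 = 32
Kelso–Orton: 20 = 20
Cheapest is Kelso–Orton at 20 km.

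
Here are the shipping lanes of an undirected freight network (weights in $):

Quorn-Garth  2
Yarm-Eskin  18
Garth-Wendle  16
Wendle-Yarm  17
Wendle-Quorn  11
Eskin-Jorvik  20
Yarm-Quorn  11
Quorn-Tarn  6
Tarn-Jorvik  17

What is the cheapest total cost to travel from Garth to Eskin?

$31

Candidate routes:
Garth–Quorn–Wendle–Yarm–Eskin: 2+11+17+18 = 48
Garth–Quorn–Tarn–Jorvik–Eskin: 2+6+17+20 = 45
Garth–Quorn–Yarm–Eskin: 2+11+18 = 31
The minimum is $31 via Garth–Quorn–Yarm–Eskin.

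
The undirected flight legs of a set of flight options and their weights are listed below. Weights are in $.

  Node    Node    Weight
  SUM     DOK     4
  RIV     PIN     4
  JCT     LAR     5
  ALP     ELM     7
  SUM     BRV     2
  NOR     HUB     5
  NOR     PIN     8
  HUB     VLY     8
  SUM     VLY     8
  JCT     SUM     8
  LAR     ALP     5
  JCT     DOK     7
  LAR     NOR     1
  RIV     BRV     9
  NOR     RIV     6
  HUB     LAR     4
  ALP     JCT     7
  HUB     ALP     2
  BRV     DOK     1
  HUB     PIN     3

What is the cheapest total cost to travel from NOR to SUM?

Shortest distances from NOR:
NOR: 0
LAR: 1  (via NOR)
HUB: 5  (via NOR)
RIV: 6  (via NOR)
ALP: 6  (via LAR)
JCT: 6  (via LAR)
PIN: 8  (via NOR)
ELM: 13  (via ALP)
DOK: 13  (via JCT)
VLY: 13  (via HUB)
BRV: 14  (via DOK)
SUM: 14  (via JCT)
Shortest route: NOR → LAR → JCT → SUM = $14.

$14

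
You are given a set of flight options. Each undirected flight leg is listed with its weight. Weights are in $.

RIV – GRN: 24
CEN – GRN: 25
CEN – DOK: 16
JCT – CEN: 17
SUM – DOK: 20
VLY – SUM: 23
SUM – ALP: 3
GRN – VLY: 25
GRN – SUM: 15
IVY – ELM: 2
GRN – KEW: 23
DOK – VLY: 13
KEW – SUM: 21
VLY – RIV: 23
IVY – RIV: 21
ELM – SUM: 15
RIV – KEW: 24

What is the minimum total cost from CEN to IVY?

Compare a few routes:
CEN → DOK → SUM → ELM → IVY: 16+20+15+2 = 53
CEN → GRN → SUM → ELM → IVY: 25+15+15+2 = 57
Cheapest is CEN → DOK → SUM → ELM → IVY at $53.

$53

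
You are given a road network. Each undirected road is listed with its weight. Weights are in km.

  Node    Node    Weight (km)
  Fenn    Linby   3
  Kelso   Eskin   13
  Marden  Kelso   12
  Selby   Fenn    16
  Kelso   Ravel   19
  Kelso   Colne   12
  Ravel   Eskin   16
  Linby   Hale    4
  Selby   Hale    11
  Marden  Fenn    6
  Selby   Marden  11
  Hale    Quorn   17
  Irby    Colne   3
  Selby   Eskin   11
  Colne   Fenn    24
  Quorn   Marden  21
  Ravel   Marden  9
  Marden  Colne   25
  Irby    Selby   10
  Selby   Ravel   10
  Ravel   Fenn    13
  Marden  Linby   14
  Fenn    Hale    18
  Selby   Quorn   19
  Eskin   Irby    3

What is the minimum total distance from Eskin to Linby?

26 km

Compare a few routes:
Eskin–Irby–Selby–Hale–Linby: 3+10+11+4 = 28
Eskin–Selby–Hale–Linby: 11+11+4 = 26
Cheapest is Eskin–Selby–Hale–Linby at 26 km.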